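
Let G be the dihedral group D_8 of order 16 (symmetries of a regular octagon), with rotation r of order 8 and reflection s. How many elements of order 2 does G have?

9

Enumerating element orders in G gives 9 elements of order 2.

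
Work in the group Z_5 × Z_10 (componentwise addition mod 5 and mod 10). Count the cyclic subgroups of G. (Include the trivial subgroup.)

14

A cyclic subgroup of order d is generated by each of its φ(d) elements of order d, so the cyclic subgroups of order d number (#elements of order d)/φ(d).
Cyclic subgroups by order — order 1: 1; order 2: 1; order 5: 6; order 10: 6.
Total: 14.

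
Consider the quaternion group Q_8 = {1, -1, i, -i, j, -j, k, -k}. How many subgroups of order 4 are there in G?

3

|G| = 8 and 4 | 8, so subgroups of order 4 are possible by Lagrange.
The subgroups of order 4 are: {1, -1, i, -i}; {1, -1, j, -j}; {1, -1, k, -k}.
So G has 3 subgroups of order 4.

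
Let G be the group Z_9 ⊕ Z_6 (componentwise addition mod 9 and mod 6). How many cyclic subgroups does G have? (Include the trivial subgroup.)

Each element a generates a cyclic subgroup ⟨a⟩; distinct elements may generate the same one (a cyclic group of order d has φ(d) generators).
Cyclic subgroups by order — order 1: 1; order 2: 1; order 3: 4; order 6: 4; order 9: 3; order 18: 3.
Total: 16.

16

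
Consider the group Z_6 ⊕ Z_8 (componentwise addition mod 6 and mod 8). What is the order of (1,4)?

The order of (1,4) in Z_6 × Z_8 is lcm(ord(1) in Z_6, ord(4) in Z_8).
ord(1) = 6 and ord(4) = 2, so |⟨(1,4)⟩| = lcm(6, 2) = 6.

6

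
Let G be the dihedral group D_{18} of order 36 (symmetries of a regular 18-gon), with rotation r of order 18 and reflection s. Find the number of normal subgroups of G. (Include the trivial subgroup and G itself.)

9

G has 45 subgroups. Checking conjugation-invariance by order — order 1: 1/1 normal; order 2: 1/19 normal; order 3: 1/1 normal; order 4: 0/9 normal; order 6: 1/7 normal; order 9: 1/1 normal; order 12: 0/3 normal; order 18: 3/3 normal; order 36: 1/1 normal.
Total normal subgroups: 9.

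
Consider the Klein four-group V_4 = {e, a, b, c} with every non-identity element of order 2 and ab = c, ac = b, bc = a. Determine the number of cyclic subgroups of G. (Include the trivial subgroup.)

4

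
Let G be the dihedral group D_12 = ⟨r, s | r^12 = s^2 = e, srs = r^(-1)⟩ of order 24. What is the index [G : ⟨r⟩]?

|⟨r⟩| = 12 and |G| = 24.
By Lagrange, [G : H] = |G|/|H| = 24/12 = 2.

2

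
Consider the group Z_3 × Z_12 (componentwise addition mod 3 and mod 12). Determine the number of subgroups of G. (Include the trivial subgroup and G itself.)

18

|G| = 36, so by Lagrange every subgroup order divides 36. Divisors: 1, 2, 3, 4, 6, 9, 12, 18, 36.
Subgroups by order — order 1: 1; order 2: 1; order 3: 4; order 4: 1; order 6: 4; order 9: 1; order 12: 4; order 18: 1; order 36: 1.
Total: 1 + 1 + 4 + 1 + 4 + 1 + 4 + 1 + 1 = 18.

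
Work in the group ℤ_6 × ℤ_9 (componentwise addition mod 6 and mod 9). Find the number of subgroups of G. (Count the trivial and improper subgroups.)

20

|G| = 54, so by Lagrange every subgroup order divides 54. Divisors: 1, 2, 3, 6, 9, 18, 27, 54.
Subgroups by order — order 1: 1; order 2: 1; order 3: 4; order 6: 4; order 9: 4; order 18: 4; order 27: 1; order 54: 1.
Total: 1 + 1 + 4 + 4 + 4 + 4 + 1 + 1 = 20.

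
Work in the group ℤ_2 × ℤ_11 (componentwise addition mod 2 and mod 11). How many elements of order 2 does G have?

1

An element (a,b) has order lcm(ord(a), ord(b)); count pairs with lcm equal to 2.
Enumerating gives 1 such elements.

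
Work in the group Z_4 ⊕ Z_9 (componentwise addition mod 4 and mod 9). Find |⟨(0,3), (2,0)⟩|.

6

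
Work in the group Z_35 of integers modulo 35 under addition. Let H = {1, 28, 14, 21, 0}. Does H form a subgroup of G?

No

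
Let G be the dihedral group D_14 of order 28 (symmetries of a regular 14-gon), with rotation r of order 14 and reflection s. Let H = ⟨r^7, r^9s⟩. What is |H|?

|⟨r^7⟩| = 2 and |⟨r^9s⟩| = 2, so |H| is a multiple of lcm(2, 2) = 2 and divides |G| = 28.
Closing under the operation: H = {e, r^7, r^2s, r^9s}, so |H| = 4.

4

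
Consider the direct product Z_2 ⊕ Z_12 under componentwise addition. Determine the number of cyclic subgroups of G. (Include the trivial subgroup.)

12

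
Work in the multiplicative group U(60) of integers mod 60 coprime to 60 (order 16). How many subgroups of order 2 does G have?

7

|G| = 16 and 2 | 16, so subgroups of order 2 are possible by Lagrange.
The subgroups of order 2 are: {1, 11}; {1, 19}; {1, 29}; {1, 31}; … (7 in all).
So G has 7 subgroups of order 2.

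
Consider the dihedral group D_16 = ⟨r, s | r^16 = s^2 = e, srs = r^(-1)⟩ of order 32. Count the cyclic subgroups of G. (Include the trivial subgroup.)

A cyclic subgroup of order d is generated by each of its φ(d) elements of order d, so the cyclic subgroups of order d number (#elements of order d)/φ(d).
Cyclic subgroups by order — order 1: 1; order 2: 17; order 4: 1; order 8: 1; order 16: 1.
Total: 21.

21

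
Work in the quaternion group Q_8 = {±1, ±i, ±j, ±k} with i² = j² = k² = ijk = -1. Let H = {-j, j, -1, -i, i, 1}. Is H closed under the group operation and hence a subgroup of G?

No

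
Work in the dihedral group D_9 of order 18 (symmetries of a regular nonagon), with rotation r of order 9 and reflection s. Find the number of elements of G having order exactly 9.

The elements of order 9 are: r, r^2, r^4, r^5, r^7, r^8.
That's 6.

6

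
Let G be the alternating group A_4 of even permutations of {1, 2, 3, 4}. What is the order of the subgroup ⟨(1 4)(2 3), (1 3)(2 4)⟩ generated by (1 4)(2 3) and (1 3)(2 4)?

|⟨(1 4)(2 3)⟩| = 2 and |⟨(1 3)(2 4)⟩| = 2, so |H| is a multiple of lcm(2, 2) = 2 and divides |G| = 12.
Closing under the operation: H = {e, (1 2)(3 4), (1 3)(2 4), (1 4)(2 3)}, so |H| = 4.

4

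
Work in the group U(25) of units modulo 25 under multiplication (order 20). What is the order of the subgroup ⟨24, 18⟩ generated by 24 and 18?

4

|⟨24⟩| = 2 and |⟨18⟩| = 4, so |H| is a multiple of lcm(2, 4) = 4 and divides |G| = 20.
Closing under the operation: H = {1, 7, 18, 24}, so |H| = 4.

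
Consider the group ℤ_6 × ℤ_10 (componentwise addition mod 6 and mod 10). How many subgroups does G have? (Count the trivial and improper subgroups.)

|G| = 60, so by Lagrange every subgroup order divides 60. Divisors: 1, 2, 3, 4, 5, 6, 10, 12, 15, 20, 30, 60.
Subgroups by order — order 1: 1; order 2: 3; order 3: 1; order 4: 1; order 5: 1; order 6: 3; order 10: 3; order 12: 1; order 15: 1; order 20: 1; order 30: 3; order 60: 1.
Total: 1 + 3 + 1 + 1 + 1 + 3 + 3 + 1 + 1 + 1 + 3 + 1 = 20.

20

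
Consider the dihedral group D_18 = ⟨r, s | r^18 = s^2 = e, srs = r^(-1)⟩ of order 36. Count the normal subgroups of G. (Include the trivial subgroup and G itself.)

G has 45 subgroups. Checking conjugation-invariance by order — order 1: 1/1 normal; order 2: 1/19 normal; order 3: 1/1 normal; order 4: 0/9 normal; order 6: 1/7 normal; order 9: 1/1 normal; order 12: 0/3 normal; order 18: 3/3 normal; order 36: 1/1 normal.
Total normal subgroups: 9.

9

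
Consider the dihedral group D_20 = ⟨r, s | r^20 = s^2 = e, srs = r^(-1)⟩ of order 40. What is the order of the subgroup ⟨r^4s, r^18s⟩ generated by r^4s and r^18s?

20

|⟨r^4s⟩| = 2 and |⟨r^18s⟩| = 2, so |H| is a multiple of lcm(2, 2) = 2 and divides |G| = 40.
Closing under the operation: H = {e, r^2, r^4, r^6, r^8, r^10, r^12, r^14, r^16, r^18, s, r^2s, r^4s, r^6s, r^8s, r^10s, r^12s, r^14s, r^16s, r^18s}, so |H| = 20.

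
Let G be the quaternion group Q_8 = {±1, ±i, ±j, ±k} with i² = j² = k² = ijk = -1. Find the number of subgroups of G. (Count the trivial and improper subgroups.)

6

|G| = 8, so by Lagrange every subgroup order divides 8. Divisors: 1, 2, 4, 8.
Subgroups by order — order 1: 1; order 2: 1; order 4: 3; order 8: 1.
Total: 1 + 1 + 3 + 1 = 6.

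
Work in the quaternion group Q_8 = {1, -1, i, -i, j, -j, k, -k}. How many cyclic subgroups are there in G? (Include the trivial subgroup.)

5

Each element a generates a cyclic subgroup ⟨a⟩; distinct elements may generate the same one (a cyclic group of order d has φ(d) generators).
Cyclic subgroups by order — order 1: 1; order 2: 1; order 4: 3.
Total: 5.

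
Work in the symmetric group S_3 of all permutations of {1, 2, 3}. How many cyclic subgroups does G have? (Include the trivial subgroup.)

5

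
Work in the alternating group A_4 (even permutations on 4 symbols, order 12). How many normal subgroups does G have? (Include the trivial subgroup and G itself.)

G has 10 subgroups. Checking conjugation-invariance by order — order 1: 1/1 normal; order 2: 0/3 normal; order 3: 0/4 normal; order 4: 1/1 normal; order 12: 1/1 normal.
Total normal subgroups: 3.

3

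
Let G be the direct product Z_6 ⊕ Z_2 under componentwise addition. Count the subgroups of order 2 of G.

3

|G| = 12 and 2 | 12, so subgroups of order 2 are possible by Lagrange.
The subgroups of order 2 are: {(0,0), (0,1)}; {(0,0), (3,0)}; {(0,0), (3,1)}.
So G has 3 subgroups of order 2.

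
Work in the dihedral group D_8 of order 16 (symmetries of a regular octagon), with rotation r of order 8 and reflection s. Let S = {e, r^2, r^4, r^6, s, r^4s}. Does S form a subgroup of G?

No

|S| = 6 does not divide |G| = 16, so by Lagrange S is not a subgroup.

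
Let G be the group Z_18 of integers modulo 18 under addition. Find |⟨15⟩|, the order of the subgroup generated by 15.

In Z_18, the order of an element a is n/gcd(a, n).
gcd(15, 18) = 3, so |⟨15⟩| = 18/3 = 6.

6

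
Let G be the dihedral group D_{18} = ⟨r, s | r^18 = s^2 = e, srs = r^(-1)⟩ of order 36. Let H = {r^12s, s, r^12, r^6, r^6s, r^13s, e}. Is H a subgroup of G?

|H| = 7 does not divide |G| = 36, so by Lagrange H is not a subgroup.

No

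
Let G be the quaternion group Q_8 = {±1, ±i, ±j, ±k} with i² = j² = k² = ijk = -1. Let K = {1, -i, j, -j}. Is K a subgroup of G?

No

-i ∈ K but its inverse i ∉ K, so K is not a subgroup.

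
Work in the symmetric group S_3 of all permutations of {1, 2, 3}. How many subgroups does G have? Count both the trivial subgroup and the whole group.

6

|G| = 6, so by Lagrange every subgroup order divides 6. Divisors: 1, 2, 3, 6.
Subgroups by order — order 1: 1; order 2: 3; order 3: 1; order 6: 1.
Total: 1 + 3 + 1 + 1 = 6.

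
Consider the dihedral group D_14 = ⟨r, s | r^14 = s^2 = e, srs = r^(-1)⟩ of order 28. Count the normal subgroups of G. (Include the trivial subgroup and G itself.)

G has 28 subgroups. Checking conjugation-invariance by order — order 1: 1/1 normal; order 2: 1/15 normal; order 4: 0/7 normal; order 7: 1/1 normal; order 14: 3/3 normal; order 28: 1/1 normal.
Total normal subgroups: 7.

7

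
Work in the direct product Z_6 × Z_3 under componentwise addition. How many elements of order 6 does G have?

8

An element (a,b) has order lcm(ord(a), ord(b)); count pairs with lcm equal to 6.
Enumerating gives 8 such elements.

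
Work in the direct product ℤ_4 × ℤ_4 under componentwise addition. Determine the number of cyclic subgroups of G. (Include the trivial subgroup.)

10

Each element a generates a cyclic subgroup ⟨a⟩; distinct elements may generate the same one (a cyclic group of order d has φ(d) generators).
Cyclic subgroups by order — order 1: 1; order 2: 3; order 4: 6.
Total: 10.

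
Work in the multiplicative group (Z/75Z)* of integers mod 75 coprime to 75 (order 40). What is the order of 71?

10

Compute successive powers of 71 mod 75: 71, 16, 11, 31, 26, 46, 41, 61, …; 71^10 ≡ 1 (mod 75).
So |⟨71⟩| = 10.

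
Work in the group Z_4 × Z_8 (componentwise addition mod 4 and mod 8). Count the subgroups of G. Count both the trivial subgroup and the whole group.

22

|G| = 32, so by Lagrange every subgroup order divides 32. Divisors: 1, 2, 4, 8, 16, 32.
Subgroups by order — order 1: 1; order 2: 3; order 4: 7; order 8: 7; order 16: 3; order 32: 1.
Total: 1 + 3 + 7 + 7 + 3 + 1 = 22.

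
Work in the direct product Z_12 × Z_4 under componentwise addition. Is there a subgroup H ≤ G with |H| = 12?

Yes

12 | 48. A subgroup of order 12 is {(0,0), (0,1), (0,2), (0,3), (4,0), (4,1), (4,2), (4,3), (8,0), (8,1), (8,2), (8,3)}.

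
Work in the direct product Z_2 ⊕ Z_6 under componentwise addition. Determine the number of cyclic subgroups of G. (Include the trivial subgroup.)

8

A cyclic subgroup of order d is generated by each of its φ(d) elements of order d, so the cyclic subgroups of order d number (#elements of order d)/φ(d).
Cyclic subgroups by order — order 1: 1; order 2: 3; order 3: 1; order 6: 3.
Total: 8.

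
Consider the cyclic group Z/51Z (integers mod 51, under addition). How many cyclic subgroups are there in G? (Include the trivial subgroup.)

A cyclic subgroup of order d is generated by each of its φ(d) elements of order d, so the cyclic subgroups of order d number (#elements of order d)/φ(d).
Cyclic subgroups by order — order 1: 1; order 3: 1; order 17: 1; order 51: 1.
Total: 4.

4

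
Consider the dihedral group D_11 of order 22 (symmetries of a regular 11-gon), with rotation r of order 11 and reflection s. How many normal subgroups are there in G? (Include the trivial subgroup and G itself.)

3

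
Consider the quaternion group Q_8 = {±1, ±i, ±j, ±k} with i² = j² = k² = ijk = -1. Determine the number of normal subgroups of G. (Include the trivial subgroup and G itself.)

G has 6 subgroups. Checking conjugation-invariance by order — order 1: 1/1 normal; order 2: 1/1 normal; order 4: 3/3 normal; order 8: 1/1 normal.
Total normal subgroups: 6.

6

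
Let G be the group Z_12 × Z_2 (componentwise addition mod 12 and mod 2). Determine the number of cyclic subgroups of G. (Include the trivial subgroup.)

Each element a generates a cyclic subgroup ⟨a⟩; distinct elements may generate the same one (a cyclic group of order d has φ(d) generators).
Cyclic subgroups by order — order 1: 1; order 2: 3; order 3: 1; order 4: 2; order 6: 3; order 12: 2.
Total: 12.

12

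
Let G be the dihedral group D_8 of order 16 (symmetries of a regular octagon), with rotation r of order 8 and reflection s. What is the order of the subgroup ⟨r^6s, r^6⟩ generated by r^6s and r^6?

8

|⟨r^6s⟩| = 2 and |⟨r^6⟩| = 4, so |H| is a multiple of lcm(2, 4) = 4 and divides |G| = 16.
Closing under the operation: H = {e, r^2, r^4, r^6, s, r^2s, r^4s, r^6s}, so |H| = 8.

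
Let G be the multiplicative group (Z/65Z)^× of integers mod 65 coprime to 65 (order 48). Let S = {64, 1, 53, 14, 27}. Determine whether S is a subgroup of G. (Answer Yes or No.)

No

|S| = 5 does not divide |G| = 48, so by Lagrange S is not a subgroup.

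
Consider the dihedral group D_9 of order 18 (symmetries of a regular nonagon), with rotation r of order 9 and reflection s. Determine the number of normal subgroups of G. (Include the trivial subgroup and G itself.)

G has 16 subgroups. Checking conjugation-invariance by order — order 1: 1/1 normal; order 2: 0/9 normal; order 3: 1/1 normal; order 6: 0/3 normal; order 9: 1/1 normal; order 18: 1/1 normal.
Total normal subgroups: 4.

4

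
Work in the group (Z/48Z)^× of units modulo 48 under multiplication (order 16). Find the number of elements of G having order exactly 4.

8

The elements of order 4 are: 5, 11, 13, 19, 29, 35, 37, 43.
That's 8.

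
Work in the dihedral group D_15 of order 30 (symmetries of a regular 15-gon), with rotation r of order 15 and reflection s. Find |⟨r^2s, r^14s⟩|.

|⟨r^2s⟩| = 2 and |⟨r^14s⟩| = 2, so |H| is a multiple of lcm(2, 2) = 2 and divides |G| = 30.
Closing under the operation: H = {e, r^3, r^6, r^9, r^12, r^2s, r^5s, r^8s, r^11s, r^14s}, so |H| = 10.

10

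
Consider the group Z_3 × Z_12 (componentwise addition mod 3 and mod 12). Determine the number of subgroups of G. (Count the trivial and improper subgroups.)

|G| = 36, so by Lagrange every subgroup order divides 36. Divisors: 1, 2, 3, 4, 6, 9, 12, 18, 36.
Subgroups by order — order 1: 1; order 2: 1; order 3: 4; order 4: 1; order 6: 4; order 9: 1; order 12: 4; order 18: 1; order 36: 1.
Total: 1 + 1 + 4 + 1 + 4 + 1 + 4 + 1 + 1 = 18.

18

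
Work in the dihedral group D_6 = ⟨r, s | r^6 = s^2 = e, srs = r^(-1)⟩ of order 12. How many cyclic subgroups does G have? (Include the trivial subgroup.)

A cyclic subgroup of order d is generated by each of its φ(d) elements of order d, so the cyclic subgroups of order d number (#elements of order d)/φ(d).
Cyclic subgroups by order — order 1: 1; order 2: 7; order 3: 1; order 6: 1.
Total: 10.

10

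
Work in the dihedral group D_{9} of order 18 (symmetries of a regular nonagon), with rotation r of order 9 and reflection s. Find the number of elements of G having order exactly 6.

0

No element of G has order 6 (even though 6 | 18).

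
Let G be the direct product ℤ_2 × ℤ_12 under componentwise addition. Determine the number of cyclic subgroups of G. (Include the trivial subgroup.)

Group the elements of G by the cyclic subgroup they generate; each cyclic subgroup of order d accounts for φ(d) elements.
Cyclic subgroups by order — order 1: 1; order 2: 3; order 3: 1; order 4: 2; order 6: 3; order 12: 2.
Total: 12.

12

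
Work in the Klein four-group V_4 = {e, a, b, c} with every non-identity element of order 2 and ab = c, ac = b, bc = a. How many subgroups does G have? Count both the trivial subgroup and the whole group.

|G| = 4, so by Lagrange every subgroup order divides 4. Divisors: 1, 2, 4.
Subgroups by order — order 1: 1; order 2: 3; order 4: 1.
Total: 1 + 3 + 1 = 5.

5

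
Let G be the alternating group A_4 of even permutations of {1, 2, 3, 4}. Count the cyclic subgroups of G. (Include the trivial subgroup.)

8

A cyclic subgroup of order d is generated by each of its φ(d) elements of order d, so the cyclic subgroups of order d number (#elements of order d)/φ(d).
Cyclic subgroups by order — order 1: 1; order 2: 3; order 3: 4.
Total: 8.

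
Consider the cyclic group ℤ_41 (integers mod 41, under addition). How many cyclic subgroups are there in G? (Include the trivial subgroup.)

2

Each element a generates a cyclic subgroup ⟨a⟩; distinct elements may generate the same one (a cyclic group of order d has φ(d) generators).
Cyclic subgroups by order — order 1: 1; order 41: 1.
Total: 2.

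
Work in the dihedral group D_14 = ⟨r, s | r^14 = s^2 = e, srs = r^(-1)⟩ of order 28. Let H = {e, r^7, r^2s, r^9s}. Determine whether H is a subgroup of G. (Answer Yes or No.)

|H| = 4 divides |G| = 28, consistent with Lagrange.
H contains the identity, every element's inverse is in H, and H is closed under ·: it is a subgroup.

Yes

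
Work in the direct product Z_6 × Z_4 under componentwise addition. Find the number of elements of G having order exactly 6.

An element (a,b) has order lcm(ord(a), ord(b)); count pairs with lcm equal to 6.
Enumerating gives 6 such elements.

6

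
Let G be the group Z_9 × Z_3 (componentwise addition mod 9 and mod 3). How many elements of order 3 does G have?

8

An element (a,b) has order lcm(ord(a), ord(b)); count pairs with lcm equal to 3.
Enumerating gives 8 such elements.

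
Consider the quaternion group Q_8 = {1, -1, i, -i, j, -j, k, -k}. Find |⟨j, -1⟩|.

4

|⟨j⟩| = 4 and |⟨-1⟩| = 2, so |H| is a multiple of lcm(4, 2) = 4 and divides |G| = 8.
Closing under the operation: H = {1, -1, j, -j}, so |H| = 4.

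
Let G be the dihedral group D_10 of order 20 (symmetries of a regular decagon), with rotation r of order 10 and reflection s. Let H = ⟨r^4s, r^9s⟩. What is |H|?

4

|⟨r^4s⟩| = 2 and |⟨r^9s⟩| = 2, so |H| is a multiple of lcm(2, 2) = 2 and divides |G| = 20.
Closing under the operation: H = {e, r^5, r^4s, r^9s}, so |H| = 4.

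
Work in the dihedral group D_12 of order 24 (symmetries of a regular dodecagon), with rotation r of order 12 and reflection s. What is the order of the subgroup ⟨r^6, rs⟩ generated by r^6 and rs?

|⟨r^6⟩| = 2 and |⟨rs⟩| = 2, so |H| is a multiple of lcm(2, 2) = 2 and divides |G| = 24.
Closing under the operation: H = {e, r^6, rs, r^7s}, so |H| = 4.

4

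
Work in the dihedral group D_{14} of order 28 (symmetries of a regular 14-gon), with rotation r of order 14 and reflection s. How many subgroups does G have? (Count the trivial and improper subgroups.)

|G| = 28, so by Lagrange every subgroup order divides 28. Divisors: 1, 2, 4, 7, 14, 28.
Subgroups by order — order 1: 1; order 2: 15; order 4: 7; order 7: 1; order 14: 3; order 28: 1.
Total: 1 + 15 + 7 + 1 + 3 + 1 = 28.

28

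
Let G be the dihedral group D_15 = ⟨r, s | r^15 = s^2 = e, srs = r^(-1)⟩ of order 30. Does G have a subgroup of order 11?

No

11 does not divide |G| = 30, so by Lagrange no subgroup of order 11 exists.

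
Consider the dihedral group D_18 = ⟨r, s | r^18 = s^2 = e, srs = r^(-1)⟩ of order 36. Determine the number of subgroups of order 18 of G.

3

|G| = 36 and 18 | 36, so subgroups of order 18 are possible by Lagrange.
The subgroups of order 18 are: {e, r, r^2, r^3, r^4, r^5, r^6, r^7, r^8, r^9, r^10, r^11, r^12, r^13, r^14, r^15, r^16, r^17}; {e, r^2, r^4, r^6, r^8, r^10, r^12, r^14, r^16, s, r^2s, r^4s, r^6s, r^8s, r^10s, r^12s, r^14s, r^16s}; {e, r^2, r^4, r^6, r^8, r^10, r^12, r^14, r^16, rs, r^3s, r^5s, r^7s, r^9s, r^11s, r^13s, r^15s, r^17s}.
So G has 3 subgroups of order 18.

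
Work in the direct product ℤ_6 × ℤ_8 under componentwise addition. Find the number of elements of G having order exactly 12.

8

An element (a,b) has order lcm(ord(a), ord(b)); count pairs with lcm equal to 12.
Enumerating gives 8 such elements.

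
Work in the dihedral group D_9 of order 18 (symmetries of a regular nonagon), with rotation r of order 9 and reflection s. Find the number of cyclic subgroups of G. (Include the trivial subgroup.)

12

A cyclic subgroup of order d is generated by each of its φ(d) elements of order d, so the cyclic subgroups of order d number (#elements of order d)/φ(d).
Cyclic subgroups by order — order 1: 1; order 2: 9; order 3: 1; order 9: 1.
Total: 12.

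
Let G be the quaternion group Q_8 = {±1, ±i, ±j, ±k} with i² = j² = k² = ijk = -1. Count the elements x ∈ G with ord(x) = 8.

No element of G has order 8 (even though 8 | 8).

0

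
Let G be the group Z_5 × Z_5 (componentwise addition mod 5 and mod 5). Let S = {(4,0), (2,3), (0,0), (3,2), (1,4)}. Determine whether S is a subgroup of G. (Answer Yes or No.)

No

(4,0) ∈ S but its inverse (1,0) ∉ S, so S is not a subgroup.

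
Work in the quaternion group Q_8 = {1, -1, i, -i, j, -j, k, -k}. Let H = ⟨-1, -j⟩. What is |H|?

|⟨-1⟩| = 2 and |⟨-j⟩| = 4, so |H| is a multiple of lcm(2, 4) = 4 and divides |G| = 8.
Closing under the operation: H = {1, -1, j, -j}, so |H| = 4.

4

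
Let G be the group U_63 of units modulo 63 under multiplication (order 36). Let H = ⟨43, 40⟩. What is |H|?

|⟨43⟩| = 3 and |⟨40⟩| = 6, so |H| is a multiple of lcm(3, 6) = 6 and divides |G| = 36.
Closing under the operation: H = {1, 4, 10, 13, 16, 19, 22, 25, 31, 34, 37, 40, 43, 46, 52, 55, 58, 61}, so |H| = 18.

18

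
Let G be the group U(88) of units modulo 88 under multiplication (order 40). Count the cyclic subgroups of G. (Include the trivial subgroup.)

A cyclic subgroup of order d is generated by each of its φ(d) elements of order d, so the cyclic subgroups of order d number (#elements of order d)/φ(d).
Cyclic subgroups by order — order 1: 1; order 2: 7; order 5: 1; order 10: 7.
Total: 16.

16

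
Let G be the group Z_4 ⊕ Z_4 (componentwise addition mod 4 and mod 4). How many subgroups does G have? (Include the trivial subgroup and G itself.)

|G| = 16, so by Lagrange every subgroup order divides 16. Divisors: 1, 2, 4, 8, 16.
Subgroups by order — order 1: 1; order 2: 3; order 4: 7; order 8: 3; order 16: 1.
Total: 1 + 3 + 7 + 3 + 1 = 15.

15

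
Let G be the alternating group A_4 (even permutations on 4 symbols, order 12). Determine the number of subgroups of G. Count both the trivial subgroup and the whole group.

10

|G| = 12, so by Lagrange every subgroup order divides 12. Divisors: 1, 2, 3, 4, 6, 12.
Subgroups by order — order 1: 1; order 2: 3; order 3: 4; order 4: 1; order 6: 0; order 12: 1.
Total: 1 + 3 + 4 + 1 + 0 + 1 = 10.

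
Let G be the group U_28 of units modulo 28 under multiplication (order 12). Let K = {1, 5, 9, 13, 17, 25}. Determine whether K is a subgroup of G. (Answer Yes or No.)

Yes

|K| = 6 divides |G| = 12, consistent with Lagrange.
K contains the identity, every element's inverse is in K, and K is closed under ·: it is a subgroup.
In fact K = ⟨17⟩.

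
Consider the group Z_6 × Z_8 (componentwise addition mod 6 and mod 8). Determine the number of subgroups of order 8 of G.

3

|G| = 48 and 8 | 48, so subgroups of order 8 are possible by Lagrange.
The subgroups of order 8 are: {(0,0), (0,1), (0,2), (0,3), (0,4), (0,5), (0,6), (0,7)}; {(0,0), (0,2), (0,4), (0,6), (3,0), (3,2), (3,4), (3,6)}; {(0,0), (0,2), (0,4), (0,6), (3,1), (3,3), (3,5), (3,7)}.
So G has 3 subgroups of order 8.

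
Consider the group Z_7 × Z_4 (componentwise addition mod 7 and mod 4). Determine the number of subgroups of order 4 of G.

|G| = 28 and 4 | 28, so subgroups of order 4 are possible by Lagrange.
The subgroups of order 4 are: {(0,0), (0,1), (0,2), (0,3)}.
So G has 1 subgroup of order 4.

1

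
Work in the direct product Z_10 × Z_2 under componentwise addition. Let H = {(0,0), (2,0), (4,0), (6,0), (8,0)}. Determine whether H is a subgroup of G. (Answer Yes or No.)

|H| = 5 divides |G| = 20, consistent with Lagrange.
H contains the identity, every element's inverse is in H, and H is closed under +: it is a subgroup.
In fact H = ⟨(4,0)⟩.

Yes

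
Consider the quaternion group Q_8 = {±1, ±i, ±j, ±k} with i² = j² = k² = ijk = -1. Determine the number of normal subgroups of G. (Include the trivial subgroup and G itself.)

G has 6 subgroups. Checking conjugation-invariance by order — order 1: 1/1 normal; order 2: 1/1 normal; order 4: 3/3 normal; order 8: 1/1 normal.
Total normal subgroups: 6.

6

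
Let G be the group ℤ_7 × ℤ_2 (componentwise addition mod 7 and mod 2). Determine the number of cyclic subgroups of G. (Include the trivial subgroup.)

Each element a generates a cyclic subgroup ⟨a⟩; distinct elements may generate the same one (a cyclic group of order d has φ(d) generators).
Cyclic subgroups by order — order 1: 1; order 2: 1; order 7: 1; order 14: 1.
Total: 4.

4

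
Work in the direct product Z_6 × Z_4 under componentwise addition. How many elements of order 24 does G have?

0

An element (a,b) has order lcm(ord(a), ord(b)); count pairs with lcm equal to 24.
Enumerating gives 0 such elements.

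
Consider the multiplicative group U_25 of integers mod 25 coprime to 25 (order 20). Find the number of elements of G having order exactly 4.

2

The elements of order 4 are: 7, 18.
That's 2.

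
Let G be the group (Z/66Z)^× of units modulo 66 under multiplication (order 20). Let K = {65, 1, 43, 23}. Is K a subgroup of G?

|K| = 4 divides |G| = 20, consistent with Lagrange.
K contains the identity, every element's inverse is in K, and K is closed under ·: it is a subgroup.

Yes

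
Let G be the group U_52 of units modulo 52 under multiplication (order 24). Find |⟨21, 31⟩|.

8

|⟨21⟩| = 4 and |⟨31⟩| = 4, so |H| is a multiple of lcm(4, 4) = 4 and divides |G| = 24.
Closing under the operation: H = {1, 5, 21, 25, 27, 31, 47, 51}, so |H| = 8.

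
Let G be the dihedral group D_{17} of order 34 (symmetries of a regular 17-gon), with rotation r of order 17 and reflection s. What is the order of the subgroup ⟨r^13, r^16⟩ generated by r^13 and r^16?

|⟨r^13⟩| = 17 and |⟨r^16⟩| = 17, so |H| is a multiple of lcm(17, 17) = 17 and divides |G| = 34.
Closing under the operation: H = {e, r, r^2, r^3, r^4, r^5, r^6, r^7, r^8, r^9, r^10, r^11, r^12, r^13, r^14, r^15, r^16}, so |H| = 17.

17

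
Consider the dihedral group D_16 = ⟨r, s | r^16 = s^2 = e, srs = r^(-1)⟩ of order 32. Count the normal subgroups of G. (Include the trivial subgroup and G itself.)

G has 36 subgroups. Checking conjugation-invariance by order — order 1: 1/1 normal; order 2: 1/17 normal; order 4: 1/9 normal; order 8: 1/5 normal; order 16: 3/3 normal; order 32: 1/1 normal.
Total normal subgroups: 8.

8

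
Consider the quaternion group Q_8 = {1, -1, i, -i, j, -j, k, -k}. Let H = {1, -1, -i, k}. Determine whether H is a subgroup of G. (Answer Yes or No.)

-i ∈ H but its inverse i ∉ H, so H is not a subgroup.

No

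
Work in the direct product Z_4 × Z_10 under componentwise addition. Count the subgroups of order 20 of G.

3

|G| = 40 and 20 | 40, so subgroups of order 20 are possible by Lagrange.
The subgroups of order 20 are: {(0,0), (0,1), (0,2), (0,3), (0,4), (0,5), (0,6), (0,7), (0,8), (0,9), (2,0), (2,1), (2,2), (2,3), (2,4), (2,5), (2,6), (2,7), (2,8), (2,9)}; {(0,0), (0,2), (0,4), (0,6), (0,8), (1,0), (1,2), (1,4), (1,6), (1,8), (2,0), (2,2), (2,4), (2,6), (2,8), (3,0), (3,2), (3,4), (3,6), (3,8)}; {(0,0), (0,2), (0,4), (0,6), (0,8), (1,1), (1,3), (1,5), (1,7), (1,9), (2,0), (2,2), (2,4), (2,6), (2,8), (3,1), (3,3), (3,5), (3,7), (3,9)}.
So G has 3 subgroups of order 20.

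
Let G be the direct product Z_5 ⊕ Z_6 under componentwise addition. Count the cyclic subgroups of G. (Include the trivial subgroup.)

8

A cyclic subgroup of order d is generated by each of its φ(d) elements of order d, so the cyclic subgroups of order d number (#elements of order d)/φ(d).
Cyclic subgroups by order — order 1: 1; order 2: 1; order 3: 1; order 5: 1; order 6: 1; order 10: 1; order 15: 1; order 30: 1.
Total: 8.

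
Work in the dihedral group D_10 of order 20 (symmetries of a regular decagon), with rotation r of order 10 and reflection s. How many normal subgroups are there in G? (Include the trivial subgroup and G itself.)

7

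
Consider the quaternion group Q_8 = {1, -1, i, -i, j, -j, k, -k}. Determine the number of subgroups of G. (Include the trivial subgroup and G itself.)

6

|G| = 8, so by Lagrange every subgroup order divides 8. Divisors: 1, 2, 4, 8.
Subgroups by order — order 1: 1; order 2: 1; order 4: 3; order 8: 1.
Total: 1 + 1 + 3 + 1 = 6.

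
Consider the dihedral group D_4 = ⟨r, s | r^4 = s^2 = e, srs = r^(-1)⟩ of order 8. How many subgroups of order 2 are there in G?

|G| = 8 and 2 | 8, so subgroups of order 2 are possible by Lagrange.
The subgroups of order 2 are: {e, r^2}; {e, r^2s}; {e, r^3s}; {e, rs}; … (5 in all).
So G has 5 subgroups of order 2.

5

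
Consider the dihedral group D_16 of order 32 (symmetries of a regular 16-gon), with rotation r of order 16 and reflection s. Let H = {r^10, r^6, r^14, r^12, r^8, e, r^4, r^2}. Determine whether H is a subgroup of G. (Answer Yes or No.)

|H| = 8 divides |G| = 32, consistent with Lagrange.
H contains the identity, every element's inverse is in H, and H is closed under ·: it is a subgroup.
In fact H = ⟨r^2⟩.

Yes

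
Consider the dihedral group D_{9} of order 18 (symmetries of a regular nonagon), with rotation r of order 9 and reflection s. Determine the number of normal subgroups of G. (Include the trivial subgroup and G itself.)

4

G has 16 subgroups. Checking conjugation-invariance by order — order 1: 1/1 normal; order 2: 0/9 normal; order 3: 1/1 normal; order 6: 0/3 normal; order 9: 1/1 normal; order 18: 1/1 normal.
Total normal subgroups: 4.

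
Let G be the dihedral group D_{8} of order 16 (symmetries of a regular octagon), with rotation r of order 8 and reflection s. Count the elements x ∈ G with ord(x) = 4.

2

The elements of order 4 are: r^2, r^6.
That's 2.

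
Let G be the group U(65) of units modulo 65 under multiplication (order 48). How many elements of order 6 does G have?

6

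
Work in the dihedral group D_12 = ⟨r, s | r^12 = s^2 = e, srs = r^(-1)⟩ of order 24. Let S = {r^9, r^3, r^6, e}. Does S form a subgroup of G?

Yes

|S| = 4 divides |G| = 24, consistent with Lagrange.
S contains the identity, every element's inverse is in S, and S is closed under ·: it is a subgroup.
In fact S = ⟨r^9⟩.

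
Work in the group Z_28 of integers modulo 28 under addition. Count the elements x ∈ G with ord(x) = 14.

6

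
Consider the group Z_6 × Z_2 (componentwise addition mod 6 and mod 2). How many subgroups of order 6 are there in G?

3

|G| = 12 and 6 | 12, so subgroups of order 6 are possible by Lagrange.
The subgroups of order 6 are: {(0,0), (0,1), (2,0), (2,1), (4,0), (4,1)}; {(0,0), (1,0), (2,0), (3,0), (4,0), (5,0)}; {(0,0), (1,1), (2,0), (3,1), (4,0), (5,1)}.
So G has 3 subgroups of order 6.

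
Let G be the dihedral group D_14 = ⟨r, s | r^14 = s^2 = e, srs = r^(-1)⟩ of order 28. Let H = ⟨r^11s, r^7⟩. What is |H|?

|⟨r^11s⟩| = 2 and |⟨r^7⟩| = 2, so |H| is a multiple of lcm(2, 2) = 2 and divides |G| = 28.
Closing under the operation: H = {e, r^7, r^4s, r^11s}, so |H| = 4.

4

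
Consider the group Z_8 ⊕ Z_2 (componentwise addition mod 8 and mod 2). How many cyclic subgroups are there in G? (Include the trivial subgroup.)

Group the elements of G by the cyclic subgroup they generate; each cyclic subgroup of order d accounts for φ(d) elements.
Cyclic subgroups by order — order 1: 1; order 2: 3; order 4: 2; order 8: 2.
Total: 8.

8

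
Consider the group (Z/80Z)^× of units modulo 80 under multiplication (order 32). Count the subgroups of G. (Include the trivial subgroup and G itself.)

54

|G| = 32, so by Lagrange every subgroup order divides 32. Divisors: 1, 2, 4, 8, 16, 32.
Subgroups by order — order 1: 1; order 2: 7; order 4: 19; order 8: 19; order 16: 7; order 32: 1.
Total: 1 + 7 + 19 + 19 + 7 + 1 = 54.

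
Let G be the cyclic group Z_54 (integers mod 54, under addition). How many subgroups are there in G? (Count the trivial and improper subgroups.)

8

A cyclic group of order 54 has exactly one subgroup for each divisor of 54.
Divisors of 54: 1, 2, 3, 6, 9, 18, 27, 54.
So Z_54 has 8 subgroups.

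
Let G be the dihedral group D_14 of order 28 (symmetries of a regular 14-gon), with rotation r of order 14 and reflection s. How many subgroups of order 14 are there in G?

3

|G| = 28 and 14 | 28, so subgroups of order 14 are possible by Lagrange.
The subgroups of order 14 are: {e, r, r^2, r^3, r^4, r^5, r^6, r^7, r^8, r^9, r^10, r^11, r^12, r^13}; {e, r^2, r^4, r^6, r^8, r^10, r^12, s, r^2s, r^4s, r^6s, r^8s, r^10s, r^12s}; {e, r^2, r^4, r^6, r^8, r^10, r^12, rs, r^3s, r^5s, r^7s, r^9s, r^11s, r^13s}.
So G has 3 subgroups of order 14.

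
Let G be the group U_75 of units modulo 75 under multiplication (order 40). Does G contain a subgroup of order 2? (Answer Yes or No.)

2 | 40. A subgroup of order 2 is {1, 26}.

Yes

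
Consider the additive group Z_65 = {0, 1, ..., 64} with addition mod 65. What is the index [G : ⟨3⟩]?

|⟨3⟩| = 65 and |G| = 65.
By Lagrange, [G : H] = |G|/|H| = 65/65 = 1.

1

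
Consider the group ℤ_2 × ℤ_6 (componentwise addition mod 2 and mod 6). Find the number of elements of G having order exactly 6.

6

An element (a,b) has order lcm(ord(a), ord(b)); count pairs with lcm equal to 6.
Enumerating gives 6 such elements.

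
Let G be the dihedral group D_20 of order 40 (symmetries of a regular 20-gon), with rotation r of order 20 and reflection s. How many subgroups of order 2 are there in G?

21

|G| = 40 and 2 | 40, so subgroups of order 2 are possible by Lagrange.
The subgroups of order 2 are: {e, r^10}; {e, r^10s}; {e, r^11s}; {e, r^12s}; … (21 in all).
So G has 21 subgroups of order 2.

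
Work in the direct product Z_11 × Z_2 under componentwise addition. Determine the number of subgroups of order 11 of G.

|G| = 22 and 11 | 22, so subgroups of order 11 are possible by Lagrange.
The subgroups of order 11 are: {(0,0), (1,0), (2,0), (3,0), (4,0), (5,0), (6,0), (7,0), (8,0), (9,0), (10,0)}.
So G has 1 subgroup of order 11.

1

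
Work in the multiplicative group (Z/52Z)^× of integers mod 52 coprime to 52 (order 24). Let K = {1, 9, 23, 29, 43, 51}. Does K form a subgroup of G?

Yes

|K| = 6 divides |G| = 24, consistent with Lagrange.
K contains the identity, every element's inverse is in K, and K is closed under ·: it is a subgroup.
In fact K = ⟨23⟩.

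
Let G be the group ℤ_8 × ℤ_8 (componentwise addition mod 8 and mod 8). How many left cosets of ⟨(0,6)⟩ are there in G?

|⟨(0,6)⟩| = 4 and |G| = 64.
By Lagrange, [G : H] = |G|/|H| = 64/4 = 16.

16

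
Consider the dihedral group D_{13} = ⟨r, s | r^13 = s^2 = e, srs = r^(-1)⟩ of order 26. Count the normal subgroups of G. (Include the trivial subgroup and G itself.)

3

G has 16 subgroups. Checking conjugation-invariance by order — order 1: 1/1 normal; order 2: 0/13 normal; order 13: 1/1 normal; order 26: 1/1 normal.
Total normal subgroups: 3.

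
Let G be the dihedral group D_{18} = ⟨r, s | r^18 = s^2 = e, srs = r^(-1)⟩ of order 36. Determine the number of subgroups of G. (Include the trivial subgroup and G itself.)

|G| = 36, so by Lagrange every subgroup order divides 36. Divisors: 1, 2, 3, 4, 6, 9, 12, 18, 36.
Subgroups by order — order 1: 1; order 2: 19; order 3: 1; order 4: 9; order 6: 7; order 9: 1; order 12: 3; order 18: 3; order 36: 1.
Total: 1 + 19 + 1 + 9 + 7 + 1 + 3 + 3 + 1 = 45.

45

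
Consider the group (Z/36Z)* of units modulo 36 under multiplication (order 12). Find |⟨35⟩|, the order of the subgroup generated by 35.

Compute successive powers of 35 mod 36: 35, 1; 35^2 ≡ 1 (mod 36).
So |⟨35⟩| = 2.

2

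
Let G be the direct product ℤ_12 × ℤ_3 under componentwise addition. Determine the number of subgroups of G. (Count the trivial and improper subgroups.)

|G| = 36, so by Lagrange every subgroup order divides 36. Divisors: 1, 2, 3, 4, 6, 9, 12, 18, 36.
Subgroups by order — order 1: 1; order 2: 1; order 3: 4; order 4: 1; order 6: 4; order 9: 1; order 12: 4; order 18: 1; order 36: 1.
Total: 1 + 1 + 4 + 1 + 4 + 1 + 4 + 1 + 1 = 18.

18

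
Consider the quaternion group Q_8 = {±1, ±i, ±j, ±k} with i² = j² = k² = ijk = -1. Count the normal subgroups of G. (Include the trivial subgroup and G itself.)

G has 6 subgroups. Checking conjugation-invariance by order — order 1: 1/1 normal; order 2: 1/1 normal; order 4: 3/3 normal; order 8: 1/1 normal.
Total normal subgroups: 6.

6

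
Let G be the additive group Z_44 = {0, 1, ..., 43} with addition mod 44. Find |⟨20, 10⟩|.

22

|⟨20⟩| = 11 and |⟨10⟩| = 22, so |H| is a multiple of lcm(11, 22) = 22 and divides |G| = 44.
Closing under the operation: H = {0, 2, 4, 6, 8, 10, 12, 14, 16, 18, 20, 22, 24, 26, 28, 30, 32, 34, 36, 38, 40, 42}, so |H| = 22.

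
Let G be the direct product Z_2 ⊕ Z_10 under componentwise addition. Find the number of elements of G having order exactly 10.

12

An element (a,b) has order lcm(ord(a), ord(b)); count pairs with lcm equal to 10.
Enumerating gives 12 such elements.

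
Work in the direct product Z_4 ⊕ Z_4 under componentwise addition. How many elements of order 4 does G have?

An element (a,b) has order lcm(ord(a), ord(b)); count pairs with lcm equal to 4.
Enumerating gives 12 such elements.

12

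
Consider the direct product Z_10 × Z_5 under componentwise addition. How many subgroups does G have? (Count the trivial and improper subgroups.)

16

|G| = 50, so by Lagrange every subgroup order divides 50. Divisors: 1, 2, 5, 10, 25, 50.
Subgroups by order — order 1: 1; order 2: 1; order 5: 6; order 10: 6; order 25: 1; order 50: 1.
Total: 1 + 1 + 6 + 6 + 1 + 1 = 16.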